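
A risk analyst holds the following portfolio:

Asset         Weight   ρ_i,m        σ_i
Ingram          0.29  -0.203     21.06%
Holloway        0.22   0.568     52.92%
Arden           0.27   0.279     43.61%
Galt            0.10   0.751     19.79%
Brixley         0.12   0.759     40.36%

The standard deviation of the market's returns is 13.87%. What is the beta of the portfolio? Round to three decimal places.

β_Ingram = -0.203 × 21.06% / 13.87% = -0.3082
β_Holloway = 0.568 × 52.92% / 13.87% = 2.1672
β_Arden = 0.279 × 43.61% / 13.87% = 0.8772
β_Galt = 0.751 × 19.79% / 13.87% = 1.0715
β_Brixley = 0.759 × 40.36% / 13.87% = 2.2086
β_P = Σ w_i β_i = 0.29×-0.3082 + 0.22×2.1672 + 0.27×0.8772 + 0.10×1.0715 + 0.12×2.2086 = 0.9964

0.996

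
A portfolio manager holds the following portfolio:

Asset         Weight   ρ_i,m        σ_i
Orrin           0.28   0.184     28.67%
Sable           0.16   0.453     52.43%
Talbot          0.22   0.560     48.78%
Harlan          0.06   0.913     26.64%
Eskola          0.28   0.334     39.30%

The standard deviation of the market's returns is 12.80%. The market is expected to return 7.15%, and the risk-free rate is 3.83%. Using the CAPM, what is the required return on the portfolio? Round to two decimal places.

8.09%

β_Orrin = 0.184 × 28.67% / 12.80% = 0.4121
β_Sable = 0.453 × 52.43% / 12.80% = 1.8555
β_Talbot = 0.560 × 48.78% / 12.80% = 2.1341
β_Harlan = 0.913 × 26.64% / 12.80% = 1.9002
β_Eskola = 0.334 × 39.30% / 12.80% = 1.0255
β_P = Σ w_i β_i = 0.28×0.4121 + 0.16×1.8555 + 0.22×2.1341 + 0.06×1.9002 + 0.28×1.0255 = 1.2829
MRP = 7.15% − 3.83% = 3.32%
E(R_P) = R_f + β_P × MRP = 3.83% + 1.2829 × 3.32% = 8.09%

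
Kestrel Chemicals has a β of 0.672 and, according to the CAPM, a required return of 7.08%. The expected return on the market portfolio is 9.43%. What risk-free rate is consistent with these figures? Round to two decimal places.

2.27%

E(R) = R_f + β(E(R_m) − R_f) = R_f(1 − β) + β·E(R_m)
7.08% = R_f × (1 − 0.672) + 0.672 × 9.43%
7.08% = R_f × 0.328 + 6.33696%
R_f = (7.08% − 6.33696%) / 0.328 = 2.27%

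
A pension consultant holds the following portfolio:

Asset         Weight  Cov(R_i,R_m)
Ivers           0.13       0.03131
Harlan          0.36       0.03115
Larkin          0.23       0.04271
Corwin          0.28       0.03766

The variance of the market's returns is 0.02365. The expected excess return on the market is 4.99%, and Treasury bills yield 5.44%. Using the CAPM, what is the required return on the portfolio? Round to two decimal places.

β_Ivers = 0.03131 / 0.02365 = 1.3239
β_Harlan = 0.03115 / 0.02365 = 1.3171
β_Larkin = 0.04271 / 0.02365 = 1.8059
β_Corwin = 0.03766 / 0.02365 = 1.5924
β_P = Σ w_i β_i = 0.13×1.3239 + 0.36×1.3171 + 0.23×1.8059 + 0.28×1.5924 = 1.5075
E(R_P) = R_f + β_P × MRP = 5.44% + 1.5075 × 4.99% = 12.96%

12.96%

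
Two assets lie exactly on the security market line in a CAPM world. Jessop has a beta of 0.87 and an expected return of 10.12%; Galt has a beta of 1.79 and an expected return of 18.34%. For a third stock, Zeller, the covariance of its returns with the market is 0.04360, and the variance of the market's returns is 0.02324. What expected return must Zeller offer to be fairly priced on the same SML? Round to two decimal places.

MRP = (18.34% − 10.12%) / (1.79 − 0.87) = 8.9348%
R_f = 10.12% − 0.87 × 8.9348% = 2.3467%
β_Zeller = Cov / Var(R_m) = 0.04360 / 0.02324 = 1.8761
E(R_Zeller) = R_f + β × MRP = 2.3467% + 1.8761 × 8.9348% = 19.11%

19.11%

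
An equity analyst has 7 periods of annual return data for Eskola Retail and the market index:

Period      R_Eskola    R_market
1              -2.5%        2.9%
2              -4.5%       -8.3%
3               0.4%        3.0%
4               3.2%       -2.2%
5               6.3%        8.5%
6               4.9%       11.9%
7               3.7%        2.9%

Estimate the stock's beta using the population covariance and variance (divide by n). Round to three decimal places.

0.441

Mean R_i = (-2.5 − 4.5 + 0.4 + 3.2 + 6.3 + 4.9 + 3.7) / 7 = 1.6429%
Mean R_m = (2.9 − 8.3 + 3.0 − 2.2 + 8.5 + 11.9 + 2.9) / 7 = 2.6714%
Σ(R_i − R̄_i)(R_m − R̄_m) = 116.1286  ⇒  Cov = 116.1286 / 7 = 16.5898
Σ(R_m − R̄_m)² = 263.4543  ⇒  Var(R_m) = 263.4543 / 7 = 37.6363
β = Cov / Var(R_m) = 16.5898 / 37.6363 = 0.4408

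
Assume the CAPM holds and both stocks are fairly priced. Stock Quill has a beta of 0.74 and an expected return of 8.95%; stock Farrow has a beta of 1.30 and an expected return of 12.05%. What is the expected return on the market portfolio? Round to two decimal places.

Both satisfy E(R) = R_f + β·MRP, so the slope of the SML is
MRP = (12.05% − 8.95%) / (1.30 − 0.74) = 3.10% / 0.56 = 5.5357%
R_f = E(R_Quill) − β_Quill·MRP = 8.95% − 0.74 × 5.5357% = 4.8536%
E(R_m) = R_f + MRP = 4.8536% + 5.5357% = 10.39%

10.39%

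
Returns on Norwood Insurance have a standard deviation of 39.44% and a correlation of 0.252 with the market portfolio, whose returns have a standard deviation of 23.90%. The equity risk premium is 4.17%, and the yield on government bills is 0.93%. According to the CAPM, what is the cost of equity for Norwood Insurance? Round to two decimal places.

2.66%

β = ρ × σ_i / σ_m = 0.252 × 39.44% / 23.90% = 0.4159
E(R) = 0.93% + 0.4159 × 4.17% = 2.66%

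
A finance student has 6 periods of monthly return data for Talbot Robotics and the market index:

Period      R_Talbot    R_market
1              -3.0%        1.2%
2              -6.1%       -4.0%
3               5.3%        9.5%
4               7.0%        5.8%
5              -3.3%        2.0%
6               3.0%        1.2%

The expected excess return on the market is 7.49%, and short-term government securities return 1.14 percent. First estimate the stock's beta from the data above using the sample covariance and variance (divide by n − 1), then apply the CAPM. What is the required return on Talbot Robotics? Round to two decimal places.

8.31%

Mean R_i = (-3.0 − 6.1 + 5.3 + 7.0 − 3.3 + 3.0) / 6 = 0.4833%
Mean R_m = (1.2 − 4.0 + 9.5 + 5.8 + 2.0 + 1.2) / 6 = 2.6167%
Σ(R_i − R̄_i)(R_m − R̄_m) = 101.1617  ⇒  Cov = 101.1617 / 5 = 20.2323
Σ(R_m − R̄_m)² = 105.6883  ⇒  Var(R_m) = 105.6883 / 5 = 21.1377
β = Cov / Var(R_m) = 20.2323 / 21.1377 = 0.9572
E(R) = R_f + β × MRP = 1.14% + 0.9572 × 7.49% = 8.31%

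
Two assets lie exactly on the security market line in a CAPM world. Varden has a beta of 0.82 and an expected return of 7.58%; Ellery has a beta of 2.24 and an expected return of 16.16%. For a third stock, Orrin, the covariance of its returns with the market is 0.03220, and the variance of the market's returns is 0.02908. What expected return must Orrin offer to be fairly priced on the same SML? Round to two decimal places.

MRP = (16.16% − 7.58%) / (2.24 − 0.82) = 6.0423%
R_f = 7.58% − 0.82 × 6.0423% = 2.6253%
β_Orrin = Cov / Var(R_m) = 0.03220 / 0.02908 = 1.1073
E(R_Orrin) = R_f + β × MRP = 2.6253% + 1.1073 × 6.0423% = 9.32%

9.32%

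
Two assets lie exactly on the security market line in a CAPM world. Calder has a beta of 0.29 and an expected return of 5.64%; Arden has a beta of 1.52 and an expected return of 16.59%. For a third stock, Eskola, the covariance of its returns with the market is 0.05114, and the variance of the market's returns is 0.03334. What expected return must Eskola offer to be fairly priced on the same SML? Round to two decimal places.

16.71%

MRP = (16.59% − 5.64%) / (1.52 − 0.29) = 8.9024%
R_f = 5.64% − 0.29 × 8.9024% = 3.0583%
β_Eskola = Cov / Var(R_m) = 0.05114 / 0.03334 = 1.5339
E(R_Eskola) = R_f + β × MRP = 3.0583% + 1.5339 × 8.9024% = 16.71%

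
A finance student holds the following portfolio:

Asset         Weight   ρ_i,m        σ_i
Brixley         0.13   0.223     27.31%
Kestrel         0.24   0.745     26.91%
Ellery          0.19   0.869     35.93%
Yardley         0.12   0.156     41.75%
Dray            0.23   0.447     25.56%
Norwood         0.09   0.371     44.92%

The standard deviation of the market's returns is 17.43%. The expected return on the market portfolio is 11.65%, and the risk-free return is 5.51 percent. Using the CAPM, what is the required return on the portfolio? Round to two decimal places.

11.30%

β_Brixley = 0.223 × 27.31% / 17.43% = 0.3494
β_Kestrel = 0.745 × 26.91% / 17.43% = 1.1502
β_Ellery = 0.869 × 35.93% / 17.43% = 1.7913
β_Yardley = 0.156 × 41.75% / 17.43% = 0.3737
β_Dray = 0.447 × 25.56% / 17.43% = 0.6555
β_Norwood = 0.371 × 44.92% / 17.43% = 0.9561
β_P = Σ w_i β_i = 0.13×0.3494 + 0.24×1.1502 + 0.19×1.7913 + 0.12×0.3737 + 0.23×0.6555 + 0.09×0.9561 = 0.9435
MRP = 11.65% − 5.51% = 6.14%
E(R_P) = R_f + β_P × MRP = 5.51% + 0.9435 × 6.14% = 11.30%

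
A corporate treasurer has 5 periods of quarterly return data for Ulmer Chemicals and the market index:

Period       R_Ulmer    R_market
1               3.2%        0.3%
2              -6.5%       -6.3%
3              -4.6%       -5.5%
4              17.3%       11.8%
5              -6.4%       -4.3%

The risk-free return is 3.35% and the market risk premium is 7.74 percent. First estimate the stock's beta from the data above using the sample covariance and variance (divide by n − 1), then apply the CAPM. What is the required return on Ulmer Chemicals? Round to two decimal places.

13.73%

Mean R_i = (3.2 − 6.5 − 4.6 + 17.3 − 6.4) / 5 = 0.6000%
Mean R_m = (0.3 − 6.3 − 5.5 + 11.8 − 4.3) / 5 = -0.8000%
Σ(R_i − R̄_i)(R_m − R̄_m) = 301.2700  ⇒  Cov = 301.2700 / 4 = 75.3175
Σ(R_m − R̄_m)² = 224.5600  ⇒  Var(R_m) = 224.5600 / 4 = 56.1400
β = Cov / Var(R_m) = 75.3175 / 56.1400 = 1.3416
E(R) = R_f + β × MRP = 3.35% + 1.3416 × 7.74% = 13.73%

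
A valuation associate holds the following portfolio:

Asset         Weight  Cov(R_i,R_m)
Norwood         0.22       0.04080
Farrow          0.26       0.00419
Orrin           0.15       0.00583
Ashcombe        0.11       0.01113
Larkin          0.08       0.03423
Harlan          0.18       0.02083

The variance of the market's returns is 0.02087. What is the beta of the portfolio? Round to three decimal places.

0.894

β_Norwood = 0.04080 / 0.02087 = 1.9550
β_Farrow = 0.00419 / 0.02087 = 0.2008
β_Orrin = 0.00583 / 0.02087 = 0.2793
β_Ashcombe = 0.01113 / 0.02087 = 0.5333
β_Larkin = 0.03423 / 0.02087 = 1.6402
β_Harlan = 0.02083 / 0.02087 = 0.9981
β_P = Σ w_i β_i = 0.22×1.9550 + 0.26×0.2008 + 0.15×0.2793 + 0.11×0.5333 + 0.08×1.6402 + 0.18×0.9981 = 0.8937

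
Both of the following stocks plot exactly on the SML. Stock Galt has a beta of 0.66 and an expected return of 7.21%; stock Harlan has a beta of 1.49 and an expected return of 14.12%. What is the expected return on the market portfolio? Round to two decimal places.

10.04%

Both satisfy E(R) = R_f + β·MRP, so the slope of the SML is
MRP = (14.12% − 7.21%) / (1.49 − 0.66) = 6.91% / 0.83 = 8.3253%
R_f = E(R_Galt) − β_Galt·MRP = 7.21% − 0.66 × 8.3253% = 1.7153%
E(R_m) = R_f + MRP = 1.7153% + 8.3253% = 10.04%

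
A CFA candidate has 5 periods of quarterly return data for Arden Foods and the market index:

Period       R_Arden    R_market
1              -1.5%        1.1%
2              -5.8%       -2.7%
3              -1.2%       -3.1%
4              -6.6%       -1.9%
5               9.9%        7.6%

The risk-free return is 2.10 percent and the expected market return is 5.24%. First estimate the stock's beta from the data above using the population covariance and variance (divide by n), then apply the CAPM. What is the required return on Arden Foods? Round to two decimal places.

6.32%

Mean R_i = (-1.5 − 5.8 − 1.2 − 6.6 + 9.9) / 5 = -1.0400%
Mean R_m = (1.1 − 2.7 − 3.1 − 1.9 + 7.6) / 5 = 0.2000%
Σ(R_i − R̄_i)(R_m − R̄_m) = 106.5500  ⇒  Cov = 106.5500 / 5 = 21.3100
Σ(R_m − R̄_m)² = 79.2800  ⇒  Var(R_m) = 79.2800 / 5 = 15.8560
β = Cov / Var(R_m) = 21.3100 / 15.8560 = 1.3440
MRP = 5.24% − 2.10% = 3.14%
E(R) = R_f + β × MRP = 2.10% + 1.3440 × 3.14% = 6.32%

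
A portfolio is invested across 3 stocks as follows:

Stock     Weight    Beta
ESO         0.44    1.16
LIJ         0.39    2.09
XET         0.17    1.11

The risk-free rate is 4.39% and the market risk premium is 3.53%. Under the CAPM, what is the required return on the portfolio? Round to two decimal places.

β_P = Σ w_i β_i = 0.44×1.16 + 0.39×2.09 + 0.17×1.11 = 1.5142
E(R_P) = R_f + β_P × MRP = 4.39% + 1.5142 × 3.53% = 9.74%

9.74%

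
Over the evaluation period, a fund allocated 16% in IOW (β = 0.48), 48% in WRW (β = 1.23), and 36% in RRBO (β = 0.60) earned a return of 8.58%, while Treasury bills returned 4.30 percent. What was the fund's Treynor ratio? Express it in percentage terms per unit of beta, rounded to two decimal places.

β_P = 0.16×0.48 + 0.48×1.23 + 0.36×0.60 = 0.8832
Treynor = (R_P − R_f) / β_P = (8.58% − 4.30%) / 0.8832 = 4.28% / 0.8832 = 4.85%

4.85%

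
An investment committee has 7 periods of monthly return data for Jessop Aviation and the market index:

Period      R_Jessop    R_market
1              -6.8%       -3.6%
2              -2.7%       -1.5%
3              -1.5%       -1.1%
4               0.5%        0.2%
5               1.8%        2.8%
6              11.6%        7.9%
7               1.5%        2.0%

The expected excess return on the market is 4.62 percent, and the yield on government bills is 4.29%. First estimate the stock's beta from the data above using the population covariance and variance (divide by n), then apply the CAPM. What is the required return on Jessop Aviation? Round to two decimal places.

Mean R_i = (-6.8 − 2.7 − 1.5 + 0.5 + 1.8 + 11.6 + 1.5) / 7 = 0.6286%
Mean R_m = (-3.6 − 1.5 − 1.1 + 0.2 + 2.8 + 7.9 + 2.0) / 7 = 0.9571%
Σ(R_i − R̄_i)(R_m − R̄_m) = 125.7486  ⇒  Cov = 125.7486 / 7 = 17.9641
Σ(R_m − R̄_m)² = 84.2971  ⇒  Var(R_m) = 84.2971 / 7 = 12.0424
β = Cov / Var(R_m) = 17.9641 / 12.0424 = 1.4917
E(R) = R_f + β × MRP = 4.29% + 1.4917 × 4.62% = 11.18%

11.18%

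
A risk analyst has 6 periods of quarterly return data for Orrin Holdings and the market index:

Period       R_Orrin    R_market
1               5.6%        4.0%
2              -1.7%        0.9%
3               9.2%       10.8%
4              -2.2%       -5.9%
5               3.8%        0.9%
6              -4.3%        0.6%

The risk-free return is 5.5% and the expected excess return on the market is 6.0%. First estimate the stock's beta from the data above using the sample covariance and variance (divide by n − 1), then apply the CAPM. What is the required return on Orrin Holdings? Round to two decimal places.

10.14%

Mean R_i = (5.6 − 1.7 + 9.2 − 2.2 + 3.8 − 4.3) / 6 = 1.7333%
Mean R_m = (4.0 + 0.9 + 10.8 − 5.9 + 0.9 + 0.6) / 6 = 1.8833%
Σ(R_i − R̄_i)(R_m − R̄_m) = 114.4633  ⇒  Cov = 114.4633 / 5 = 22.8927
Σ(R_m − R̄_m)² = 148.1483  ⇒  Var(R_m) = 148.1483 / 5 = 29.6297
β = Cov / Var(R_m) = 22.8927 / 29.6297 = 0.7726
E(R) = R_f + β × MRP = 5.5% + 0.7726 × 6.0% = 10.14%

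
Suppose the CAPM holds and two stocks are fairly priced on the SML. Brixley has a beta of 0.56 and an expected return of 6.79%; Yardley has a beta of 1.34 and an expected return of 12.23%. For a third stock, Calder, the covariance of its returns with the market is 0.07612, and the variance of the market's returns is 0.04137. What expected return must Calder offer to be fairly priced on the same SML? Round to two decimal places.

MRP = (12.23% − 6.79%) / (1.34 − 0.56) = 6.9744%
R_f = 6.79% − 0.56 × 6.9744% = 2.8843%
β_Calder = Cov / Var(R_m) = 0.07612 / 0.04137 = 1.8400
E(R_Calder) = R_f + β × MRP = 2.8843% + 1.8400 × 6.9744% = 15.72%

15.72%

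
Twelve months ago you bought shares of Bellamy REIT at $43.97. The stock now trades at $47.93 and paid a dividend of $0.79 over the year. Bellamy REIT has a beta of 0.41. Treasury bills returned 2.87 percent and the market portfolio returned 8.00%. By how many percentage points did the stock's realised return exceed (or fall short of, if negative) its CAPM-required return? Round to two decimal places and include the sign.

Realised HPR = (P1 + D1 − P0) / P0 = (47.93 + 0.79 − 43.97) / 43.97 = 4.75 / 43.97 = 10.8028%
MRP = 8.00% − 2.87% = 5.13%
CAPM required = R_f + β·MRP = 2.87% + 0.41 × 5.13% = 4.9733%
α = realised − required = 10.8028% − 4.9733% = +5.83%

+5.83%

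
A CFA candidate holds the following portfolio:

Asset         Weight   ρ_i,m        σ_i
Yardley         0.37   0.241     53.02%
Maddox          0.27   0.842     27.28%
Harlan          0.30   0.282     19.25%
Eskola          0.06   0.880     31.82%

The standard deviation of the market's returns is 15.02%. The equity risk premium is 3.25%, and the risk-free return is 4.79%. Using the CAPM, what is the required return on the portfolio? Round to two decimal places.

β_Yardley = 0.241 × 53.02% / 15.02% = 0.8507
β_Maddox = 0.842 × 27.28% / 15.02% = 1.5293
β_Harlan = 0.282 × 19.25% / 15.02% = 0.3614
β_Eskola = 0.880 × 31.82% / 15.02% = 1.8643
β_P = Σ w_i β_i = 0.37×0.8507 + 0.27×1.5293 + 0.30×0.3614 + 0.06×1.8643 = 0.9479
E(R_P) = R_f + β_P × MRP = 4.79% + 0.9479 × 3.25% = 7.87%

7.87%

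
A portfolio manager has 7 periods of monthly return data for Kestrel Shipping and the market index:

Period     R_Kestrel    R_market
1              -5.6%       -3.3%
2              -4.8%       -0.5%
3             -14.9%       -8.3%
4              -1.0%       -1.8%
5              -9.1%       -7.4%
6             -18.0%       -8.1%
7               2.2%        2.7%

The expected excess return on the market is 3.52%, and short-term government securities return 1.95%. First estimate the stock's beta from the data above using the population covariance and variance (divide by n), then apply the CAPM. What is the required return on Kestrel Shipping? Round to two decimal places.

Mean R_i = (-5.6 − 4.8 − 14.9 − 1.0 − 9.1 − 18.0 + 2.2) / 7 = -7.3143%
Mean R_m = (-3.3 − 0.5 − 8.3 − 1.8 − 7.4 − 8.1 + 2.7) / 7 = -3.8143%
Σ(R_i − R̄_i)(R_m − R̄_m) = 170.1386  ⇒  Cov = 170.1386 / 7 = 24.3055
Σ(R_m − R̄_m)² = 109.0886  ⇒  Var(R_m) = 109.0886 / 7 = 15.5841
β = Cov / Var(R_m) = 24.3055 / 15.5841 = 1.5596
E(R) = R_f + β × MRP = 1.95% + 1.5596 × 3.52% = 7.44%

7.44%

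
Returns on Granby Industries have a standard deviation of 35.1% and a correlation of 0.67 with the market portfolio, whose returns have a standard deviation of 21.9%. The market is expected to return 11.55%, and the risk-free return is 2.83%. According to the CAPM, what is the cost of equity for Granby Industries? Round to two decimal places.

β = ρ × σ_i / σ_m = 0.67 × 35.1% / 21.9% = 1.0738
MRP = 11.55% − 2.83% = 8.72%
E(R) = 2.83% + 1.0738 × 8.72% = 12.19%

12.19%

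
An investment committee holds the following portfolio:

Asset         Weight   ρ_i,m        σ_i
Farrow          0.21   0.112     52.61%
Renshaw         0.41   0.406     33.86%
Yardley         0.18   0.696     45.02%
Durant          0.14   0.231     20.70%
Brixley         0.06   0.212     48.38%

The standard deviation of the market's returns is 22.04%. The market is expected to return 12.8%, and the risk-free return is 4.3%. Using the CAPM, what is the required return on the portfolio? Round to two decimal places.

9.62%

β_Farrow = 0.112 × 52.61% / 22.04% = 0.2673
β_Renshaw = 0.406 × 33.86% / 22.04% = 0.6237
β_Yardley = 0.696 × 45.02% / 22.04% = 1.4217
β_Durant = 0.231 × 20.70% / 22.04% = 0.2170
β_Brixley = 0.212 × 48.38% / 22.04% = 0.4654
β_P = Σ w_i β_i = 0.21×0.2673 + 0.41×0.6237 + 0.18×1.4217 + 0.14×0.2170 + 0.06×0.4654 = 0.6261
MRP = 12.8% − 4.3% = 8.50%
E(R_P) = R_f + β_P × MRP = 4.3% + 0.6261 × 8.5% = 9.62%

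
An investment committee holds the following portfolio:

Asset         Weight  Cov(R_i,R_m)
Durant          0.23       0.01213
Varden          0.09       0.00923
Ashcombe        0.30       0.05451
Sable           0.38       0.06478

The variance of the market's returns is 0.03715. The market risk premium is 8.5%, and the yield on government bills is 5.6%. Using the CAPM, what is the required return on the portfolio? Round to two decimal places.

β_Durant = 0.01213 / 0.03715 = 0.3265
β_Varden = 0.00923 / 0.03715 = 0.2485
β_Ashcombe = 0.05451 / 0.03715 = 1.4673
β_Sable = 0.06478 / 0.03715 = 1.7437
β_P = Σ w_i β_i = 0.23×0.3265 + 0.09×0.2485 + 0.30×1.4673 + 0.38×1.7437 = 1.2003
E(R_P) = R_f + β_P × MRP = 5.6% + 1.2003 × 8.5% = 15.80%

15.80%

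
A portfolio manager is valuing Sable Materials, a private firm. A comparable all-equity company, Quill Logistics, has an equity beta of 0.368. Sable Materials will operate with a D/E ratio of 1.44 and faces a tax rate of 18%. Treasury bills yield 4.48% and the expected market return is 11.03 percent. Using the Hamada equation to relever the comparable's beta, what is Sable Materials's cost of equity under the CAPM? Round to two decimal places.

β_L = β_U × [1 + (1 − t)(D/E)] = 0.368 × [1 + (1 − 0.18) × 1.44]
    = 0.368 × [1 + 0.82 × 1.44] = 0.368 × 2.1808 = 0.8025
MRP = 11.03% − 4.48% = 6.55%
E(R) = R_f + β_L × MRP = 4.48% + 0.8025 × 6.55% = 9.74%

9.74%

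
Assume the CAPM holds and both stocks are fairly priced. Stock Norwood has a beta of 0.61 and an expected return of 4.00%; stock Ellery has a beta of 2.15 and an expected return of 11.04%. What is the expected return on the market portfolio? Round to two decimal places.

5.78%

Both satisfy E(R) = R_f + β·MRP, so the slope of the SML is
MRP = (11.04% − 4.00%) / (2.15 − 0.61) = 7.04% / 1.54 = 4.5714%
R_f = E(R_Norwood) − β_Norwood·MRP = 4.00% − 0.61 × 4.5714% = 1.2114%
E(R_m) = R_f + MRP = 1.2114% + 4.5714% = 5.78%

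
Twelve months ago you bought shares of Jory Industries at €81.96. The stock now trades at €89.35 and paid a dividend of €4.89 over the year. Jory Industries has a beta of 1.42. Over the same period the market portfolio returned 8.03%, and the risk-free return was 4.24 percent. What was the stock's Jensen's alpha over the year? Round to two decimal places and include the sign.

+5.36%

Realised HPR = (P1 + D1 − P0) / P0 = (89.35 + 4.89 − 81.96) / 81.96 = 12.28 / 81.96 = 14.9829%
MRP = 8.03% − 4.24% = 3.79%
CAPM required = R_f + β·MRP = 4.24% + 1.42 × 3.79% = 9.6218%
α = realised − required = 14.9829% − 9.6218% = +5.36%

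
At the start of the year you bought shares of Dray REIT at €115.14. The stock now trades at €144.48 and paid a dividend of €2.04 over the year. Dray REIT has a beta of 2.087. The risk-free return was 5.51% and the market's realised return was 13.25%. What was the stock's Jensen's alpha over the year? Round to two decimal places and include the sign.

+5.59%

Realised HPR = (P1 + D1 − P0) / P0 = (144.48 + 2.04 − 115.14) / 115.14 = 31.38 / 115.14 = 27.2538%
MRP = 13.25% − 5.51% = 7.74%
CAPM required = R_f + β·MRP = 5.51% + 2.087 × 7.74% = 21.66338%
α = realised − required = 27.2538% − 21.66338% = +5.59%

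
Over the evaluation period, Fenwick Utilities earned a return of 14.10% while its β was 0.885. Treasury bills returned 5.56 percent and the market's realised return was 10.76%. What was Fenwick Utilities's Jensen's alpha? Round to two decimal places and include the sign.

+3.94%

Market excess return = 10.76% − 5.56% = 5.20%
CAPM benchmark = R_f + β(R_m − R_f) = 5.56% + 0.885 × 5.20% = 10.16200%
α = actual − benchmark = 14.10% − 10.16200% = +3.94%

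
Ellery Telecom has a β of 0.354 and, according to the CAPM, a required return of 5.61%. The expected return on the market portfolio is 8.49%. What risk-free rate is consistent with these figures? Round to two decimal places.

E(R) = R_f + β(E(R_m) − R_f) = R_f(1 − β) + β·E(R_m)
5.61% = R_f × (1 − 0.354) + 0.354 × 8.49%
5.61% = R_f × 0.646 + 3.00546%
R_f = (5.61% − 3.00546%) / 0.646 = 4.03%

4.03%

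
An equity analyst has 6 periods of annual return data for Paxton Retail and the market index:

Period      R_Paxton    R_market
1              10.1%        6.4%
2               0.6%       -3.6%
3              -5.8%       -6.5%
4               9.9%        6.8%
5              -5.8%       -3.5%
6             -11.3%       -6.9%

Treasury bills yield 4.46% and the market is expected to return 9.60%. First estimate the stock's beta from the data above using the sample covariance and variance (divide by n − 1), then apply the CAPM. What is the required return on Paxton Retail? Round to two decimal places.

11.45%

Mean R_i = (10.1 + 0.6 − 5.8 + 9.9 − 5.8 − 11.3) / 6 = -0.3833%
Mean R_m = (6.4 − 3.6 − 6.5 + 6.8 − 3.5 − 6.9) / 6 = -1.2167%
Σ(R_i − R̄_i)(R_m − R̄_m) = 262.9717  ⇒  Cov = 262.9717 / 5 = 52.5943
Σ(R_m − R̄_m)² = 193.3883  ⇒  Var(R_m) = 193.3883 / 5 = 38.6777
β = Cov / Var(R_m) = 52.5943 / 38.6777 = 1.3598
MRP = 9.60% − 4.46% = 5.14%
E(R) = R_f + β × MRP = 4.46% + 1.3598 × 5.14% = 11.45%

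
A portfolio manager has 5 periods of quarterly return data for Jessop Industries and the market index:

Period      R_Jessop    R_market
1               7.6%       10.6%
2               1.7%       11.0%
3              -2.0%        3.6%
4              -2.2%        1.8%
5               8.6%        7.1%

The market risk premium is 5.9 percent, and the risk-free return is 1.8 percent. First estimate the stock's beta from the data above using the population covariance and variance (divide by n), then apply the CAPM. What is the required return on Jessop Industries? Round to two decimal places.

6.68%

Mean R_i = (7.6 + 1.7 − 2.0 − 2.2 + 8.6) / 5 = 2.7400%
Mean R_m = (10.6 + 11.0 + 3.6 + 1.8 + 7.1) / 5 = 6.8200%
Σ(R_i − R̄_i)(R_m − R̄_m) = 55.7260  ⇒  Cov = 55.7260 / 5 = 11.1452
Σ(R_m − R̄_m)² = 67.4080  ⇒  Var(R_m) = 67.4080 / 5 = 13.4816
β = Cov / Var(R_m) = 11.1452 / 13.4816 = 0.8267
E(R) = R_f + β × MRP = 1.8% + 0.8267 × 5.9% = 6.68%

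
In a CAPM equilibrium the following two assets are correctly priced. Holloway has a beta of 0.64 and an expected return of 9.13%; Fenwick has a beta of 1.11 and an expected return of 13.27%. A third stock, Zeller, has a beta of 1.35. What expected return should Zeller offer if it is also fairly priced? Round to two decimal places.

MRP (SML slope) = (13.27% − 9.13%) / (1.11 − 0.64) = 4.14% / 0.47 = 8.8085%
R_f (intercept) = 9.13% − 0.64 × 8.8085% = 3.4926%
E(R_Zeller) = R_f + β × MRP = 3.4926% + 1.35 × 8.8085% = 15.38%

15.38%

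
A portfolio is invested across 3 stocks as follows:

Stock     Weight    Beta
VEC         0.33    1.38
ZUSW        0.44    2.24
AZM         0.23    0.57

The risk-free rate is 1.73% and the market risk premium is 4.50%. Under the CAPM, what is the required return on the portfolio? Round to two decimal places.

8.80%

β_P = Σ w_i β_i = 0.33×1.38 + 0.44×2.24 + 0.23×0.57 = 1.5721
E(R_P) = R_f + β_P × MRP = 1.73% + 1.5721 × 4.50% = 8.80%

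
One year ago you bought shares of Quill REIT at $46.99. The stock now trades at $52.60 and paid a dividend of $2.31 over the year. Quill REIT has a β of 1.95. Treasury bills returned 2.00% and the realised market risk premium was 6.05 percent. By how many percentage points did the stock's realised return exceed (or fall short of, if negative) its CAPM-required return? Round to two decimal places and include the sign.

Realised HPR = (P1 + D1 − P0) / P0 = (52.60 + 2.31 − 46.99) / 46.99 = 7.92 / 46.99 = 16.8546%
CAPM required = R_f + β·MRP = 2.00% + 1.95 × 6.05% = 13.7975%
α = realised − required = 16.8546% − 13.7975% = +3.06%

+3.06%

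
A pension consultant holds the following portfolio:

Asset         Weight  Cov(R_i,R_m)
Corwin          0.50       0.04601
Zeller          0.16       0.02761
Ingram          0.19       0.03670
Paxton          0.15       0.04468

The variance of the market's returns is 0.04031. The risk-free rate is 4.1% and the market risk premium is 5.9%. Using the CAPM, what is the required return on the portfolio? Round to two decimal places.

10.12%

β_Corwin = 0.04601 / 0.04031 = 1.1414
β_Zeller = 0.02761 / 0.04031 = 0.6849
β_Ingram = 0.03670 / 0.04031 = 0.9104
β_Paxton = 0.04468 / 0.04031 = 1.1084
β_P = Σ w_i β_i = 0.50×1.1414 + 0.16×0.6849 + 0.19×0.9104 + 0.15×1.1084 = 1.0195
E(R_P) = R_f + β_P × MRP = 4.1% + 1.0195 × 5.9% = 10.12%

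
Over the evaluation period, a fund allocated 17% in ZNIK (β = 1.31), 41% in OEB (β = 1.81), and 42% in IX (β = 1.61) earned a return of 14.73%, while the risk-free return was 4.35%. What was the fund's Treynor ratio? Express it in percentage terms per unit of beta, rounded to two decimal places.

β_P = 0.17×1.31 + 0.41×1.81 + 0.42×1.61 = 1.6410
Treynor = (R_P − R_f) / β_P = (14.73% − 4.35%) / 1.6410 = 10.38% / 1.6410 = 6.33%

6.33%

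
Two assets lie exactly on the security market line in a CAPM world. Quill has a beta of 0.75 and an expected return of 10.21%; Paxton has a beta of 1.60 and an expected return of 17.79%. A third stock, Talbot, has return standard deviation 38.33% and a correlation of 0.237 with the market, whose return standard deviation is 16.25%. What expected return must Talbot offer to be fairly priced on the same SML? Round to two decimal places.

8.51%

MRP = (17.79% − 10.21%) / (1.60 − 0.75) = 8.9176%
R_f = 10.21% − 0.75 × 8.9176% = 3.5218%
β_Talbot = ρ·σ_i/σ_m = 0.237 × 38.33 / 16.25 = 0.5590
E(R_Talbot) = R_f + β × MRP = 3.5218% + 0.5590 × 8.9176% = 8.51%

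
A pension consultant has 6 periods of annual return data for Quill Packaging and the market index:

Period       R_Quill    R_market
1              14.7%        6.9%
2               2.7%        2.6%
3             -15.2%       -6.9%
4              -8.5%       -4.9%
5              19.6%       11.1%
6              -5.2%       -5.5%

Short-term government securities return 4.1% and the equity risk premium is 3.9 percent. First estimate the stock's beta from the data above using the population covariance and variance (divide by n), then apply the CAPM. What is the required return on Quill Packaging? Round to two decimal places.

Mean R_i = (14.7 + 2.7 − 15.2 − 8.5 + 19.6 − 5.2) / 6 = 1.3500%
Mean R_m = (6.9 + 2.6 − 6.9 − 4.9 + 11.1 − 5.5) / 6 = 0.5500%
Σ(R_i − R̄_i)(R_m − R̄_m) = 496.6850  ⇒  Cov = 496.6850 / 6 = 82.7808
Σ(R_m − R̄_m)² = 277.6350  ⇒  Var(R_m) = 277.6350 / 6 = 46.2725
β = Cov / Var(R_m) = 82.7808 / 46.2725 = 1.7890
E(R) = R_f + β × MRP = 4.1% + 1.7890 × 3.9% = 11.08%

11.08%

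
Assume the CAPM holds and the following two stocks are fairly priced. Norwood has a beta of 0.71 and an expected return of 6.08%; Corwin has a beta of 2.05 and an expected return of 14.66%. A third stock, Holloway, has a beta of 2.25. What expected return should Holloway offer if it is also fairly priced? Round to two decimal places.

15.94%

MRP (SML slope) = (14.66% − 6.08%) / (2.05 − 0.71) = 8.58% / 1.34 = 6.4030%
R_f (intercept) = 6.08% − 0.71 × 6.4030% = 1.5339%
E(R_Holloway) = R_f + β × MRP = 1.5339% + 2.25 × 6.4030% = 15.94%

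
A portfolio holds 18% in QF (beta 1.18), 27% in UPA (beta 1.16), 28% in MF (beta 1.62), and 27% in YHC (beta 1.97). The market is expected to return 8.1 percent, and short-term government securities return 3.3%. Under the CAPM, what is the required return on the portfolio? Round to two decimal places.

β_P = Σ w_i β_i = 0.18×1.18 + 0.27×1.16 + 0.28×1.62 + 0.27×1.97 = 1.5111
MRP = 8.1% − 3.3% = 4.80%
E(R_P) = R_f + β_P × MRP = 3.3% + 1.5111 × 4.8% = 10.55%

10.55%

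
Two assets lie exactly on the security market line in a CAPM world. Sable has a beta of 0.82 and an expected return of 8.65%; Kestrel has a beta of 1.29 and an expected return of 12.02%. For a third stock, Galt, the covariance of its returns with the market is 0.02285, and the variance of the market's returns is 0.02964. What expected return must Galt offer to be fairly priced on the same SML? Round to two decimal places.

8.30%

MRP = (12.02% − 8.65%) / (1.29 − 0.82) = 7.1702%
R_f = 8.65% − 0.82 × 7.1702% = 2.7704%
β_Galt = Cov / Var(R_m) = 0.02285 / 0.02964 = 0.7709
E(R_Galt) = R_f + β × MRP = 2.7704% + 0.7709 × 7.1702% = 8.30%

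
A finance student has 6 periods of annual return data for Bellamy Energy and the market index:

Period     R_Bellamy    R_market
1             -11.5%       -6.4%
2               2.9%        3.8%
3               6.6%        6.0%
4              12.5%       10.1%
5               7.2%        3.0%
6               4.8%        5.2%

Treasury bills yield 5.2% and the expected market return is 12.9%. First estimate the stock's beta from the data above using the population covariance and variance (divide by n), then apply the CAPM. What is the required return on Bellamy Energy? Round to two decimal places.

16.20%

Mean R_i = (-11.5 + 2.9 + 6.6 + 12.5 + 7.2 + 4.8) / 6 = 3.7500%
Mean R_m = (-6.4 + 3.8 + 6.0 + 10.1 + 3.0 + 5.2) / 6 = 3.6167%
Σ(R_i − R̄_i)(R_m − R̄_m) = 215.6550  ⇒  Cov = 215.6550 / 6 = 35.9425
Σ(R_m − R̄_m)² = 150.9683  ⇒  Var(R_m) = 150.9683 / 6 = 25.1614
β = Cov / Var(R_m) = 35.9425 / 25.1614 = 1.4285
MRP = 12.9% − 5.2% = 7.70%
E(R) = R_f + β × MRP = 5.2% + 1.4285 × 7.7% = 16.20%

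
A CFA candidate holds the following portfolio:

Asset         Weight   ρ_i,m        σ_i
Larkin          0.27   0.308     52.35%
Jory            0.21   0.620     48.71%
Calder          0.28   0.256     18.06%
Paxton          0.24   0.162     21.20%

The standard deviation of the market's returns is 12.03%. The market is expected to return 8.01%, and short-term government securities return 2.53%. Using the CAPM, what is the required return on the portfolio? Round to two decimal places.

β_Larkin = 0.308 × 52.35% / 12.03% = 1.3403
β_Jory = 0.620 × 48.71% / 12.03% = 2.5104
β_Calder = 0.256 × 18.06% / 12.03% = 0.3843
β_Paxton = 0.162 × 21.20% / 12.03% = 0.2855
β_P = Σ w_i β_i = 0.27×1.3403 + 0.21×2.5104 + 0.28×0.3843 + 0.24×0.2855 = 1.0652
MRP = 8.01% − 2.53% = 5.48%
E(R_P) = R_f + β_P × MRP = 2.53% + 1.0652 × 5.48% = 8.37%

8.37%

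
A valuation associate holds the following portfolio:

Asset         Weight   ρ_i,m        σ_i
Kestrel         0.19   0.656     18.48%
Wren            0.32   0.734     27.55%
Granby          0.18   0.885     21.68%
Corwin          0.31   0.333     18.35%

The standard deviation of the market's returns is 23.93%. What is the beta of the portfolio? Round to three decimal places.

0.590

β_Kestrel = 0.656 × 18.48% / 23.93% = 0.5066
β_Wren = 0.734 × 27.55% / 23.93% = 0.8450
β_Granby = 0.885 × 21.68% / 23.93% = 0.8018
β_Corwin = 0.333 × 18.35% / 23.93% = 0.2554
β_P = Σ w_i β_i = 0.19×0.5066 + 0.32×0.8450 + 0.18×0.8018 + 0.31×0.2554 = 0.5902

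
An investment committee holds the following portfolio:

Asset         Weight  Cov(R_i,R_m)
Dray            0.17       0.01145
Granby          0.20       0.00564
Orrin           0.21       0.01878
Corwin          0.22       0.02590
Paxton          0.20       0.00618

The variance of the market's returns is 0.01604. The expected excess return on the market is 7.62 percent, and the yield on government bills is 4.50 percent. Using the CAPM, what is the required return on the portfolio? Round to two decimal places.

11.13%

β_Dray = 0.01145 / 0.01604 = 0.7138
β_Granby = 0.00564 / 0.01604 = 0.3516
β_Orrin = 0.01878 / 0.01604 = 1.1708
β_Corwin = 0.02590 / 0.01604 = 1.6147
β_Paxton = 0.00618 / 0.01604 = 0.3853
β_P = Σ w_i β_i = 0.17×0.7138 + 0.20×0.3516 + 0.21×1.1708 + 0.22×1.6147 + 0.20×0.3853 = 0.8698
E(R_P) = R_f + β_P × MRP = 4.50% + 0.8698 × 7.62% = 11.13%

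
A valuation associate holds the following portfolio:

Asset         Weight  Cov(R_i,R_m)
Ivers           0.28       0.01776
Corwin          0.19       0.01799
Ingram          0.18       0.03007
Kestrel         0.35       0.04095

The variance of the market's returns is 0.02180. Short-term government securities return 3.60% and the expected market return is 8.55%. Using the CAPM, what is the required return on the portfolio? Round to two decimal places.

9.99%

β_Ivers = 0.01776 / 0.02180 = 0.8147
β_Corwin = 0.01799 / 0.02180 = 0.8252
β_Ingram = 0.03007 / 0.02180 = 1.3794
β_Kestrel = 0.04095 / 0.02180 = 1.8784
β_P = Σ w_i β_i = 0.28×0.8147 + 0.19×0.8252 + 0.18×1.3794 + 0.35×1.8784 = 1.2906
MRP = 8.55% − 3.60% = 4.95%
E(R_P) = R_f + β_P × MRP = 3.60% + 1.2906 × 4.95% = 9.99%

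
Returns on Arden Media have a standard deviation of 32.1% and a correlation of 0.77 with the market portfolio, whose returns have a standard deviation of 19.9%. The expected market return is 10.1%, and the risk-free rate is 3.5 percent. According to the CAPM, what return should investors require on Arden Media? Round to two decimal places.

β = ρ × σ_i / σ_m = 0.77 × 32.1% / 19.9% = 1.2421
MRP = 10.1% − 3.5% = 6.60%
E(R) = 3.5% + 1.2421 × 6.6% = 11.70%

11.70%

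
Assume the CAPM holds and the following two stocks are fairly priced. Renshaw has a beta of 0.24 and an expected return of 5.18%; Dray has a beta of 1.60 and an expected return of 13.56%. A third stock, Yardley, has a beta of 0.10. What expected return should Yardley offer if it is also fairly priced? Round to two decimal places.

4.32%

MRP (SML slope) = (13.56% − 5.18%) / (1.60 − 0.24) = 8.38% / 1.36 = 6.1618%
R_f (intercept) = 5.18% − 0.24 × 6.1618% = 3.7012%
E(R_Yardley) = R_f + β × MRP = 3.7012% + 0.10 × 6.1618% = 4.32%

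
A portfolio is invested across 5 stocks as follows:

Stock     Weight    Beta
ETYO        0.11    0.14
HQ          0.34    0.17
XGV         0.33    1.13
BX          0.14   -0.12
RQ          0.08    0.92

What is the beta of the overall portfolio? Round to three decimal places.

β_P = Σ w_i β_i = 0.11×0.14 + 0.34×0.17 + 0.33×1.13 + 0.14×-0.12 + 0.08×0.92 = 0.5029

0.503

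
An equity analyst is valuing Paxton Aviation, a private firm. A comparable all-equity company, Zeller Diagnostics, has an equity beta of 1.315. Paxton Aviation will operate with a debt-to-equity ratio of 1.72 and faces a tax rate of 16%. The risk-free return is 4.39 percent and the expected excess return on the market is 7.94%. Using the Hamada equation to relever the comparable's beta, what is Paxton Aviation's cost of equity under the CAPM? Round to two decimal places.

29.92%

β_L = β_U × [1 + (1 − t)(D/E)] = 1.315 × [1 + (1 − 0.16) × 1.72]
    = 1.315 × [1 + 0.84 × 1.72] = 1.315 × 2.4448 = 3.2149
E(R) = R_f + β_L × MRP = 4.39% + 3.2149 × 7.94% = 29.92%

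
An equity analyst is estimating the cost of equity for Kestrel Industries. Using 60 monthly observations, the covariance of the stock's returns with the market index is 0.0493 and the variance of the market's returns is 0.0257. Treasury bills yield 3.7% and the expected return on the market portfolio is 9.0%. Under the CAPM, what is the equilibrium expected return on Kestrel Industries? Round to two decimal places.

β = Cov(R_i, R_m) / Var(R_m) = 0.0493 / 0.0257 = 1.9183
MRP = 9.0% − 3.7% = 5.30%
E(R) = R_f + β × MRP = 3.7% + 1.9183 × 5.3% = 13.87%

13.87%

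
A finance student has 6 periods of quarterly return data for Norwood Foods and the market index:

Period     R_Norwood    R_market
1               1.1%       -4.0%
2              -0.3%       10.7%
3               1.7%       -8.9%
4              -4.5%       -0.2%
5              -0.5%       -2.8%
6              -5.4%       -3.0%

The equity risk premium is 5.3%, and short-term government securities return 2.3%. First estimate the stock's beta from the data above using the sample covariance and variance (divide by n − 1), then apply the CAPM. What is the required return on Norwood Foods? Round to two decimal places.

Mean R_i = (1.1 − 0.3 + 1.7 − 4.5 − 0.5 − 5.4) / 6 = -1.3167%
Mean R_m = (-4.0 + 10.7 − 8.9 − 0.2 − 2.8 − 3.0) / 6 = -1.3667%
Σ(R_i − R̄_i)(R_m − R̄_m) = -15.0367  ⇒  Cov = -15.0367 / 5 = -3.0073
Σ(R_m − R̄_m)² = 215.3733  ⇒  Var(R_m) = 215.3733 / 5 = 43.0747
β = Cov / Var(R_m) = -3.0073 / 43.0747 = -0.0698
E(R) = R_f + β × MRP = 2.3% + -0.0698 × 5.3% = 1.93%

1.93%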